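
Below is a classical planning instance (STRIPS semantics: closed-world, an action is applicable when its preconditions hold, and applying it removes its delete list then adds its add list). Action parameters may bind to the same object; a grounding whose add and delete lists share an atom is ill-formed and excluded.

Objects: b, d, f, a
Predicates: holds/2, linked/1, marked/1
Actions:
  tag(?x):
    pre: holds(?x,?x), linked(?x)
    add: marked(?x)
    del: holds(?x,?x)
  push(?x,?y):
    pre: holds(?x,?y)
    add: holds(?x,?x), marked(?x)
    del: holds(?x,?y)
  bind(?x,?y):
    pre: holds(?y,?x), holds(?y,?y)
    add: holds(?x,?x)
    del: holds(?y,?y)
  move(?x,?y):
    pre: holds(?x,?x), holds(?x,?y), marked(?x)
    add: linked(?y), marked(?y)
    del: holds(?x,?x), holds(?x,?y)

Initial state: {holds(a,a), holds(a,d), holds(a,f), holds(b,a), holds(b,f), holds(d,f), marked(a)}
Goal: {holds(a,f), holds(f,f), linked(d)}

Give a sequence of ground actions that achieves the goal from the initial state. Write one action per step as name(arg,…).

push(b,a); bind(f,b); move(a,d)

1. push(b,a)  →  {holds(a,a), holds(a,d), holds(a,f), holds(b,b), holds(b,f), holds(d,f), marked(a), marked(b)}
2. bind(f,b)  →  {holds(a,a), holds(a,d), holds(a,f), holds(b,f), holds(d,f), holds(f,f), marked(a), marked(b)}
3. move(a,d)  →  {holds(a,f), holds(b,f), holds(d,f), holds(f,f), linked(d), marked(a), marked(b), marked(d)}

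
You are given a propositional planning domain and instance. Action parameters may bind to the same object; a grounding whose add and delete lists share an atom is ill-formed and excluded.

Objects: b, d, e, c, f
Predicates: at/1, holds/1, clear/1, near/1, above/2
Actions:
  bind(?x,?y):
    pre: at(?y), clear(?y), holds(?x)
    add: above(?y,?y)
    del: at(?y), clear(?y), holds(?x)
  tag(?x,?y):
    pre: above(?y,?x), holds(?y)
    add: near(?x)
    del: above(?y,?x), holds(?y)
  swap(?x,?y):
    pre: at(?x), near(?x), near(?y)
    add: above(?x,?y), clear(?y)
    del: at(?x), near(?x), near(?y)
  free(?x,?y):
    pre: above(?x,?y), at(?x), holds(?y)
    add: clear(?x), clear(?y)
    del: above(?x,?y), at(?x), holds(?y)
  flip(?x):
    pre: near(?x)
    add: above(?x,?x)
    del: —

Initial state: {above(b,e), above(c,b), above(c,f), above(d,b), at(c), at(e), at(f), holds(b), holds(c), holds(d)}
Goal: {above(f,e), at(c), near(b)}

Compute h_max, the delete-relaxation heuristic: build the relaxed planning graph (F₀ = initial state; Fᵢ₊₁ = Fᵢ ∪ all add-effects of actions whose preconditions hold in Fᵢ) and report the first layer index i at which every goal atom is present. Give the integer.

2

F0 = init (10 atoms)
F1 = F0 ∪ {clear(b), clear(c), near(b), near(e), near(f)}  (15 atoms)
F2 = F1 ∪ {above(b,b), above(c,c), above(e,b), above(e,e), above(e,f), above(f,b), above(f,e), above(f,f), clear(e), clear(f)}  (25 atoms)
goal ⊆ F2  ⇒  h_max = 2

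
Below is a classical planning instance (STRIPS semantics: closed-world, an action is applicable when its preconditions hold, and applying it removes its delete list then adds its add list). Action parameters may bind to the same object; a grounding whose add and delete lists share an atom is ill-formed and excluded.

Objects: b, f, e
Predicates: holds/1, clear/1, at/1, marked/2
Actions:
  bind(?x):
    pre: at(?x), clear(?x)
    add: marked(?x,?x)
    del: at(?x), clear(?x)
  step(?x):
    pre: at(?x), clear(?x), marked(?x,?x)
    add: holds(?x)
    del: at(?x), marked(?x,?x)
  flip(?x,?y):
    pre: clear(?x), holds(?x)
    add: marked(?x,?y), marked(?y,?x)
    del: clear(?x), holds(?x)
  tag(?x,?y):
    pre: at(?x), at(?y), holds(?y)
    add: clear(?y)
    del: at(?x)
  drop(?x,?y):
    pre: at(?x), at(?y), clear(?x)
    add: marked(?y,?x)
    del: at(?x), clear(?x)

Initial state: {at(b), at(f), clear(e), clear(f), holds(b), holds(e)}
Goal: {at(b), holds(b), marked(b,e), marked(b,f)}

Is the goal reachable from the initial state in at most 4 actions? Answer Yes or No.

1. flip(e,b)  →  {at(b), at(f), clear(f), holds(b), marked(b,e), marked(e,b)}
2. drop(f,b)  →  {at(b), holds(b), marked(b,e), marked(b,f), marked(e,b)}
optimal plan length = 2; 2 ≤ 4

Yes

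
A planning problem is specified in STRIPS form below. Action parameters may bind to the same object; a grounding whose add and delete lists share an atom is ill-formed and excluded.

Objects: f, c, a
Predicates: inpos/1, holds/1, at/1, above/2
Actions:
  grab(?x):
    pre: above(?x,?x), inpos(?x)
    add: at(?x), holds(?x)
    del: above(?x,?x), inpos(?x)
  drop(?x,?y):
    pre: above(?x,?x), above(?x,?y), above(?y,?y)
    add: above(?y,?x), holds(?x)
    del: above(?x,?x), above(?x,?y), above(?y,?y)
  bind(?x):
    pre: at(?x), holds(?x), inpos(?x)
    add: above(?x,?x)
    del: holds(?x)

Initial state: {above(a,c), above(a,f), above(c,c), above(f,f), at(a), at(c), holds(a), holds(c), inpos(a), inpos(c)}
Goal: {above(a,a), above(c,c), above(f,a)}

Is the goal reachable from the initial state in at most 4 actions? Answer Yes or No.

Yes

1. bind(a)  →  {above(a,a), above(a,c), above(a,f), above(c,c), above(f,f), at(a), at(c), holds(c), inpos(a), inpos(c)}
2. drop(a,f)  →  {above(a,c), above(c,c), above(f,a), at(a), at(c), holds(a), holds(c), inpos(a), inpos(c)}
3. bind(a)  →  {above(a,a), above(a,c), above(c,c), above(f,a), at(a), at(c), holds(c), inpos(a), inpos(c)}
optimal plan length = 3; 3 ≤ 4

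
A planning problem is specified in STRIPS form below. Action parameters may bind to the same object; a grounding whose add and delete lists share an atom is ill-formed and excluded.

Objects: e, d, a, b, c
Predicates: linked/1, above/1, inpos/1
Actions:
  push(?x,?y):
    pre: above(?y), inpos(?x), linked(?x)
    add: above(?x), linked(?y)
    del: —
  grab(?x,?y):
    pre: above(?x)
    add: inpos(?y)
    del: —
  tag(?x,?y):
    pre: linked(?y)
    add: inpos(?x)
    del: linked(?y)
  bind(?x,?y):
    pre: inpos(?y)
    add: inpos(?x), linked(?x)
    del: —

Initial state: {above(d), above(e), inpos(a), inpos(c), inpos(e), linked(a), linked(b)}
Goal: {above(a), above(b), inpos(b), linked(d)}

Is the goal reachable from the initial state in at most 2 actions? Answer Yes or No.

No

1. push(a,e)  →  {above(a), above(d), above(e), inpos(a), inpos(c), inpos(e), linked(a), linked(b), linked(e)}
2. grab(e,b)  →  {above(a), above(d), above(e), inpos(a), inpos(b), inpos(c), inpos(e), linked(a), linked(b), linked(e)}
3. push(b,d)  →  {above(a), above(b), above(d), above(e), inpos(a), inpos(b), inpos(c), inpos(e), linked(a), linked(b), linked(d), linked(e)}
optimal plan length = 3; 3 > 2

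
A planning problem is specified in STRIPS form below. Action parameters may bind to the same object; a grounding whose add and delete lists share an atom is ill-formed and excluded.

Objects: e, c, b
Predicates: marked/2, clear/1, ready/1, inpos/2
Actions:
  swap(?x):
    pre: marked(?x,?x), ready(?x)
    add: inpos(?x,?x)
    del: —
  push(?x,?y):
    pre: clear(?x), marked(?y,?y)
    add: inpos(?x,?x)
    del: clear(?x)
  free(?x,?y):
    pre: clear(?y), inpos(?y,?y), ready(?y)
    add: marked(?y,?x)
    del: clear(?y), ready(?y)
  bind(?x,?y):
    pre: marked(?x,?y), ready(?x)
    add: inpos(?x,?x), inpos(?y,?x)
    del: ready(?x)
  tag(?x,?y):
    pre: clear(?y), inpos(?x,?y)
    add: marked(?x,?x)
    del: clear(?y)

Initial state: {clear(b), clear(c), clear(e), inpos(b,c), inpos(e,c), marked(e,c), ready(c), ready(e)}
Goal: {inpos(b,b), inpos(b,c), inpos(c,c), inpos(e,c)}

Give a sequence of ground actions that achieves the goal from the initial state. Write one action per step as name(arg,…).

1. bind(e,c)  →  {clear(b), clear(c), clear(e), inpos(b,c), inpos(c,e), inpos(e,c), inpos(e,e), marked(e,c), ready(c)}
2. tag(e,e)  →  {clear(b), clear(c), inpos(b,c), inpos(c,e), inpos(e,c), inpos(e,e), marked(e,c), marked(e,e), ready(c)}
3. push(c,e)  →  {clear(b), inpos(b,c), inpos(c,c), inpos(c,e), inpos(e,c), inpos(e,e), marked(e,c), marked(e,e), ready(c)}
4. push(b,e)  →  {inpos(b,b), inpos(b,c), inpos(c,c), inpos(c,e), inpos(e,c), inpos(e,e), marked(e,c), marked(e,e), ready(c)}

bind(e,c); tag(e,e); push(c,e); push(b,e)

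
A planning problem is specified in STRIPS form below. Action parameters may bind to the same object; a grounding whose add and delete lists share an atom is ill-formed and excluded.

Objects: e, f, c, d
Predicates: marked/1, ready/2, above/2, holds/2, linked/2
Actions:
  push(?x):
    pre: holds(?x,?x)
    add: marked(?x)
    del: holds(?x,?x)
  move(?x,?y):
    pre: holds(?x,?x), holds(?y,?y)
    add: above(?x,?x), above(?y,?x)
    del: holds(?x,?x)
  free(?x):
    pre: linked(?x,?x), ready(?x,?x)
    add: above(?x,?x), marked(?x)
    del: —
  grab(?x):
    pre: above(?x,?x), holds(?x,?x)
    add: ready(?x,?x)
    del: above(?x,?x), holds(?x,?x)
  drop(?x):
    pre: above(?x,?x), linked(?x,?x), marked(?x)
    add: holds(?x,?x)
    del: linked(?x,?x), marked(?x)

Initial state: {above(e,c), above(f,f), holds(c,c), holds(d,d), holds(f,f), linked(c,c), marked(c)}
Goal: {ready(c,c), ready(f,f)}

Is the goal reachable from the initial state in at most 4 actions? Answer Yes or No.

1. move(c,f)  →  {above(c,c), above(e,c), above(f,c), above(f,f), holds(d,d), holds(f,f), linked(c,c), marked(c)}
2. grab(f)  →  {above(c,c), above(e,c), above(f,c), holds(d,d), linked(c,c), marked(c), ready(f,f)}
3. drop(c)  →  {above(c,c), above(e,c), above(f,c), holds(c,c), holds(d,d), ready(f,f)}
4. grab(c)  →  {above(e,c), above(f,c), holds(d,d), ready(c,c), ready(f,f)}
optimal plan length = 4; 4 ≤ 4

Yes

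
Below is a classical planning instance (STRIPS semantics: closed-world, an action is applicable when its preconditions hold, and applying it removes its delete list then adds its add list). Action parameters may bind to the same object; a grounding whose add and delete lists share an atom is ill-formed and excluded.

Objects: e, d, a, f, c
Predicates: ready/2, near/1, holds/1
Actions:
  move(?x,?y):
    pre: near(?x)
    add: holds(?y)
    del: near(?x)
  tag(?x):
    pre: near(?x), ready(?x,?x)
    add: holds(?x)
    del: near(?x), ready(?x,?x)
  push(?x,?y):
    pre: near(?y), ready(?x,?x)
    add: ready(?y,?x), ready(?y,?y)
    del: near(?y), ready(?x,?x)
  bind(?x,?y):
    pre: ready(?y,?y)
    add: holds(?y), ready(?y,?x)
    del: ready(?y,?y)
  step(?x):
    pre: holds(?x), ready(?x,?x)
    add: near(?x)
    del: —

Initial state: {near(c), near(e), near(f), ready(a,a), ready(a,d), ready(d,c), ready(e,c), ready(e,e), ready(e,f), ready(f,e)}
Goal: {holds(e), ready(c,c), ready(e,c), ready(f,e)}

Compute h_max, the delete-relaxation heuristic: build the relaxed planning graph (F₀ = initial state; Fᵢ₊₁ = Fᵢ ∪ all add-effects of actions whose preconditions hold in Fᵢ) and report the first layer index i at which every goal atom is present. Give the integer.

1

F0 = init (10 atoms)
F1 = F0 ∪ {holds(a), holds(c), holds(d), holds(e), holds(f), ready(a,c), ready(a,e), ready(a,f), ready(c,a), ready(c,c), ready(c,e), ready(e,a), ready(e,d), ready(f,a), ready(f,f)}  (25 atoms)
goal ⊆ F1  ⇒  h_max = 1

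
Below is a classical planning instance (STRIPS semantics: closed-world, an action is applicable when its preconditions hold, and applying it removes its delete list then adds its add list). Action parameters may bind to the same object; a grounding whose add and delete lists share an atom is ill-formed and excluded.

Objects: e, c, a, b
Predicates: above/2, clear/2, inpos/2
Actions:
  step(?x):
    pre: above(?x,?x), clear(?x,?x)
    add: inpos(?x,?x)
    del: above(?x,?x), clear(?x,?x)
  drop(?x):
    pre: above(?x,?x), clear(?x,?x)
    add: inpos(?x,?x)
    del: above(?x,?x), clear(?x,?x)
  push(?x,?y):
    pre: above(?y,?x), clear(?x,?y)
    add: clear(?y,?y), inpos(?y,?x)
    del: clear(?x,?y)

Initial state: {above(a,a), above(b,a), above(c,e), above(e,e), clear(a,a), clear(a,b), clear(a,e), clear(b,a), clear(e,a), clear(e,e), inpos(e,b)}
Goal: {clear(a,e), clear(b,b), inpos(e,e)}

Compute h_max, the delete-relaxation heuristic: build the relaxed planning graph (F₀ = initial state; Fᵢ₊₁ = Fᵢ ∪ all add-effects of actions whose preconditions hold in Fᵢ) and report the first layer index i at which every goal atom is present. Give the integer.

F0 = init (11 atoms)
F1 = F0 ∪ {clear(b,b), inpos(a,a), inpos(b,a), inpos(e,e)}  (15 atoms)
goal ⊆ F1  ⇒  h_max = 1

1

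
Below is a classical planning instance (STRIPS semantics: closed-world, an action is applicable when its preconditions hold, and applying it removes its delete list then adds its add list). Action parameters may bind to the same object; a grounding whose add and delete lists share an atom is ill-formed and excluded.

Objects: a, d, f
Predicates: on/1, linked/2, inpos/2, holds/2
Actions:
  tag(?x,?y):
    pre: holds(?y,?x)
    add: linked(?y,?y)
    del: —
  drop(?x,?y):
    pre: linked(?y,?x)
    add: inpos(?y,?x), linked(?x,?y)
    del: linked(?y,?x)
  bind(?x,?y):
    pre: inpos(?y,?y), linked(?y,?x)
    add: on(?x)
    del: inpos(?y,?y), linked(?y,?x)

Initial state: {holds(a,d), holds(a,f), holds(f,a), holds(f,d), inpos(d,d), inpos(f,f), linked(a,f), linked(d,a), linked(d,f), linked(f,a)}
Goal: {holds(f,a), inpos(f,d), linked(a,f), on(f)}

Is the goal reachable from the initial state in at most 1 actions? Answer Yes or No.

No

1. drop(f,d)  →  {holds(a,d), holds(a,f), holds(f,a), holds(f,d), inpos(d,d), inpos(d,f), inpos(f,f), linked(a,f), linked(d,a), linked(f,a), linked(f,d)}
2. drop(d,f)  →  {holds(a,d), holds(a,f), holds(f,a), holds(f,d), inpos(d,d), inpos(d,f), inpos(f,d), inpos(f,f), linked(a,f), linked(d,a), linked(d,f), linked(f,a)}
3. bind(f,d)  →  {holds(a,d), holds(a,f), holds(f,a), holds(f,d), inpos(d,f), inpos(f,d), inpos(f,f), linked(a,f), linked(d,a), linked(f,a), on(f)}
optimal plan length = 3; 3 > 1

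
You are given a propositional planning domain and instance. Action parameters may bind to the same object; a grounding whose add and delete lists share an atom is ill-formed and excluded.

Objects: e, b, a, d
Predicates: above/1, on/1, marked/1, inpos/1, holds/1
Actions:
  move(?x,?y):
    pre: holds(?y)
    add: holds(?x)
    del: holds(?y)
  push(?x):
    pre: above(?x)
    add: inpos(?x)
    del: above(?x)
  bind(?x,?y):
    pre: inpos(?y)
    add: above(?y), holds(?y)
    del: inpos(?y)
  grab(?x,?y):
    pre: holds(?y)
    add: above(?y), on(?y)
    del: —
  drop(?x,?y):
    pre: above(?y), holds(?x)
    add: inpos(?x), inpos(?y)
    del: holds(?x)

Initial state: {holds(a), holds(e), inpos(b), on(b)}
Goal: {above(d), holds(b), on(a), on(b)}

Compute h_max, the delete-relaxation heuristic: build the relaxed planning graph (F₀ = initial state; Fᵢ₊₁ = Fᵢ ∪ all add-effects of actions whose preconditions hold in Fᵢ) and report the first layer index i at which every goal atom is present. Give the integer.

2

F0 = init (4 atoms)
F1 = F0 ∪ {above(a), above(b), above(e), holds(b), holds(d), on(a), on(e)}  (11 atoms)
F2 = F1 ∪ {above(d), inpos(a), inpos(d), inpos(e), on(d)}  (16 atoms)
goal ⊆ F2  ⇒  h_max = 2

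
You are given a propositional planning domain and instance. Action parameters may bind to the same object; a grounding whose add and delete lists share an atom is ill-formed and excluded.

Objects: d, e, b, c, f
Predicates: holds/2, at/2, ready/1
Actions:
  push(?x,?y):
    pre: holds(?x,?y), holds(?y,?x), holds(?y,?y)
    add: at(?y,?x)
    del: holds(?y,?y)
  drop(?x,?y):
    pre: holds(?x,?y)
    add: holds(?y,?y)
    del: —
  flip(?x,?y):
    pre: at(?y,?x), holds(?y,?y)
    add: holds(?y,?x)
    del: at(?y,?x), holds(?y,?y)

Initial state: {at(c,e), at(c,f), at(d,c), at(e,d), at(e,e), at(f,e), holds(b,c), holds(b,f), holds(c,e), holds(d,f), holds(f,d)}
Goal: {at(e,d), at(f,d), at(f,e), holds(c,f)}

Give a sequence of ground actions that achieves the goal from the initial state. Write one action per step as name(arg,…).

drop(d,f); push(d,f); drop(b,c); flip(f,c)

1. drop(d,f)  →  {at(c,e), at(c,f), at(d,c), at(e,d), at(e,e), at(f,e), holds(b,c), holds(b,f), holds(c,e), holds(d,f), holds(f,d), holds(f,f)}
2. push(d,f)  →  {at(c,e), at(c,f), at(d,c), at(e,d), at(e,e), at(f,d), at(f,e), holds(b,c), holds(b,f), holds(c,e), holds(d,f), holds(f,d)}
3. drop(b,c)  →  {at(c,e), at(c,f), at(d,c), at(e,d), at(e,e), at(f,d), at(f,e), holds(b,c), holds(b,f), holds(c,c), holds(c,e), holds(d,f), holds(f,d)}
4. flip(f,c)  →  {at(c,e), at(d,c), at(e,d), at(e,e), at(f,d), at(f,e), holds(b,c), holds(b,f), holds(c,e), holds(c,f), holds(d,f), holds(f,d)}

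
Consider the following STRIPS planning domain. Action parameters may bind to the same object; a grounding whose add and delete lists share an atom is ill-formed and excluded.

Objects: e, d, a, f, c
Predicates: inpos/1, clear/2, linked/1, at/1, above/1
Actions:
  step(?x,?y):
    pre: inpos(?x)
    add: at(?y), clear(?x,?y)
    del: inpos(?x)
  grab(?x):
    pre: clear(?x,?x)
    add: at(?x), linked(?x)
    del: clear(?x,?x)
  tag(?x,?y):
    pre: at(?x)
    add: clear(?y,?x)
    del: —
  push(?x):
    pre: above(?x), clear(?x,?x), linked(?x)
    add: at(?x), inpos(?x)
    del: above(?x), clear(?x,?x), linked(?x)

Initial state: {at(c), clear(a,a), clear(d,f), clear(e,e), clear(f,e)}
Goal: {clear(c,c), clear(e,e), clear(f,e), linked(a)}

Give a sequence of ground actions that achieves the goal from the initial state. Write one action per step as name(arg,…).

1. grab(a)  →  {at(a), at(c), clear(d,f), clear(e,e), clear(f,e), linked(a)}
2. tag(c,c)  →  {at(a), at(c), clear(c,c), clear(d,f), clear(e,e), clear(f,e), linked(a)}

grab(a); tag(c,c)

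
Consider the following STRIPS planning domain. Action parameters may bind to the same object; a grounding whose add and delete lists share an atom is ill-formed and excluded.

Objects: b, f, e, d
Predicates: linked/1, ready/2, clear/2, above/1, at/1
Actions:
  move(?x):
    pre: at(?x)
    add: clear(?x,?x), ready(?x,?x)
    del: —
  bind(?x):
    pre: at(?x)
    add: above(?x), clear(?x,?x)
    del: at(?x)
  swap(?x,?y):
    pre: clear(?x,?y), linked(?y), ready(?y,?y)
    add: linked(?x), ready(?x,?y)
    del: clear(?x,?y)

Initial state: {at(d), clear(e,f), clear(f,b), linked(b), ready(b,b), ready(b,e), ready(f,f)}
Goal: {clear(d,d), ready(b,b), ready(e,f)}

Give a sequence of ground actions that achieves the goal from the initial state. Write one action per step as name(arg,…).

move(d); swap(f,b); swap(e,f)

1. move(d)  →  {at(d), clear(d,d), clear(e,f), clear(f,b), linked(b), ready(b,b), ready(b,e), ready(d,d), ready(f,f)}
2. swap(f,b)  →  {at(d), clear(d,d), clear(e,f), linked(b), linked(f), ready(b,b), ready(b,e), ready(d,d), ready(f,b), ready(f,f)}
3. swap(e,f)  →  {at(d), clear(d,d), linked(b), linked(e), linked(f), ready(b,b), ready(b,e), ready(d,d), ready(e,f), ready(f,b), ready(f,f)}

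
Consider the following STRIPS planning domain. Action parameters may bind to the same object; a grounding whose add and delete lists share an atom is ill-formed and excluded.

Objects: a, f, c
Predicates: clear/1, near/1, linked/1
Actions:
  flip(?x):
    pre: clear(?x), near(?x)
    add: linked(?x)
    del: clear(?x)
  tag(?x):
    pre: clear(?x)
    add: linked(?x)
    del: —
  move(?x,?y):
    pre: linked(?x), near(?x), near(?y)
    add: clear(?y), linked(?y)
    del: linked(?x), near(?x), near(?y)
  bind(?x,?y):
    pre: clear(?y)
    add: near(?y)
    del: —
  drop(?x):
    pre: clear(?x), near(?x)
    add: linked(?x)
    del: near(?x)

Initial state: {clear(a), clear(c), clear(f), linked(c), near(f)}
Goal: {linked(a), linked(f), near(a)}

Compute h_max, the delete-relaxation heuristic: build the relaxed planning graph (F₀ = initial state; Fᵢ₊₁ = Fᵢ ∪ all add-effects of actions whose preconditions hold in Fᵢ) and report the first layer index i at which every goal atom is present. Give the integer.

1

F0 = init (5 atoms)
F1 = F0 ∪ {linked(a), linked(f), near(a), near(c)}  (9 atoms)
goal ⊆ F1  ⇒  h_max = 1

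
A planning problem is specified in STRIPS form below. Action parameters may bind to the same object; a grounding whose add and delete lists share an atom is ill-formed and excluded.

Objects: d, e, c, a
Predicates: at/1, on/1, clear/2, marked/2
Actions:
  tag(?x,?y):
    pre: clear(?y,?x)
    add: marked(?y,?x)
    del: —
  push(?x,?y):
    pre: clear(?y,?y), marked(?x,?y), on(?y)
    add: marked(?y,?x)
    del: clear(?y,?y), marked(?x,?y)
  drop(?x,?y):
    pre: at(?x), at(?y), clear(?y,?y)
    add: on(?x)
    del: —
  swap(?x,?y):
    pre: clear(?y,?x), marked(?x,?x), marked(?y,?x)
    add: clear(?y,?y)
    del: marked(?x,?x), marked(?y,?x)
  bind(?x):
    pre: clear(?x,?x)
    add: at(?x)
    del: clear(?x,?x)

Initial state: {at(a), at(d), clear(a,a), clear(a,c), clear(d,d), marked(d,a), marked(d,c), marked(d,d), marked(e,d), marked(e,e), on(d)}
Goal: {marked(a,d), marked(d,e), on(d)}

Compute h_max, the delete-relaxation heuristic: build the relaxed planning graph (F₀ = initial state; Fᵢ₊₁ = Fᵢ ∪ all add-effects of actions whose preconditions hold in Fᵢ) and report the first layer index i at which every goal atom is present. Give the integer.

F0 = init (11 atoms)
F1 = F0 ∪ {marked(a,a), marked(a,c), marked(d,e), on(a)}  (15 atoms)
F2 = F1 ∪ {marked(a,d)}  (16 atoms)
goal ⊆ F2  ⇒  h_max = 2

2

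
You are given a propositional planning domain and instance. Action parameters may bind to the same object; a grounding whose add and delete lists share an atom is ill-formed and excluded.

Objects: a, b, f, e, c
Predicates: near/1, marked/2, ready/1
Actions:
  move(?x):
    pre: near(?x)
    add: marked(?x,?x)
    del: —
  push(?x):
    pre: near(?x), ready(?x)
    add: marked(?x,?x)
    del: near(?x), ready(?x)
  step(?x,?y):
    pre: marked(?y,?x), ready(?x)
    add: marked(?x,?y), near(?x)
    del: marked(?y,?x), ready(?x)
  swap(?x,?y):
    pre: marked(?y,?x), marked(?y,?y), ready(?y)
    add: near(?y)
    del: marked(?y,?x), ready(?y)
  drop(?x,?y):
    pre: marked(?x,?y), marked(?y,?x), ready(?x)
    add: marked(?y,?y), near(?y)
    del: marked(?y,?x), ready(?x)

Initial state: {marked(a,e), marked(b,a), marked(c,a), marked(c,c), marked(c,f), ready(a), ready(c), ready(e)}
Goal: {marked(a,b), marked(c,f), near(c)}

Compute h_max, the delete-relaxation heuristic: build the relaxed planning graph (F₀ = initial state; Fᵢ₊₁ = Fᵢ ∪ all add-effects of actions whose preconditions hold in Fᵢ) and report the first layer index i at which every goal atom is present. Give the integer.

1

F0 = init (8 atoms)
F1 = F0 ∪ {marked(a,b), marked(a,c), marked(e,a), near(a), near(c), near(e)}  (14 atoms)
goal ⊆ F1  ⇒  h_max = 1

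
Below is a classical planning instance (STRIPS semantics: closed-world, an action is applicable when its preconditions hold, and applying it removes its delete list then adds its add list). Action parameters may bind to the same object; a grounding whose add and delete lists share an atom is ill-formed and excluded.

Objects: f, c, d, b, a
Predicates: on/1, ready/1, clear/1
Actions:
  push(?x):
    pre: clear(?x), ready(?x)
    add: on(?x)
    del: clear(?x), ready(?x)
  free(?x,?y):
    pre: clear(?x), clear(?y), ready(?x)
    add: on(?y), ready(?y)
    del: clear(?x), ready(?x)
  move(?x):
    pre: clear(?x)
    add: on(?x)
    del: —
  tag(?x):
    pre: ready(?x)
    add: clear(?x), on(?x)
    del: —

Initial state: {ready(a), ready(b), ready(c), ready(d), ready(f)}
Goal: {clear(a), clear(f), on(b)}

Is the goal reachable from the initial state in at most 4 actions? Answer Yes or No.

Yes

1. tag(f)  →  {clear(f), on(f), ready(a), ready(b), ready(c), ready(d), ready(f)}
2. tag(b)  →  {clear(b), clear(f), on(b), on(f), ready(a), ready(b), ready(c), ready(d), ready(f)}
3. tag(a)  →  {clear(a), clear(b), clear(f), on(a), on(b), on(f), ready(a), ready(b), ready(c), ready(d), ready(f)}
optimal plan length = 3; 3 ≤ 4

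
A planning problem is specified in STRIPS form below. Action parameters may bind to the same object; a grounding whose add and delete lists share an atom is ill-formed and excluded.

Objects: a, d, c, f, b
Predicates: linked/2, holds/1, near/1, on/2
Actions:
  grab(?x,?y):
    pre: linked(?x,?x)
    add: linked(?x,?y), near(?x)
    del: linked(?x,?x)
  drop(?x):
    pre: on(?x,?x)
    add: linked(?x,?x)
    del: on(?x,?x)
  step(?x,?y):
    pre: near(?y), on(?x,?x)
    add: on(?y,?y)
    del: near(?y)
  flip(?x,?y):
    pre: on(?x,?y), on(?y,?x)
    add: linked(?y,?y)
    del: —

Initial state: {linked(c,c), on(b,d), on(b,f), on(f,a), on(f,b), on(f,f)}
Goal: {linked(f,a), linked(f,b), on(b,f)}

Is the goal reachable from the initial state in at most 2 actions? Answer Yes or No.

1. drop(f)  →  {linked(c,c), linked(f,f), on(b,d), on(b,f), on(f,a), on(f,b)}
2. grab(f,a)  →  {linked(c,c), linked(f,a), near(f), on(b,d), on(b,f), on(f,a), on(f,b)}
3. flip(b,f)  →  {linked(c,c), linked(f,a), linked(f,f), near(f), on(b,d), on(b,f), on(f,a), on(f,b)}
4. grab(f,b)  →  {linked(c,c), linked(f,a), linked(f,b), near(f), on(b,d), on(b,f), on(f,a), on(f,b)}
optimal plan length = 4; 4 > 2

No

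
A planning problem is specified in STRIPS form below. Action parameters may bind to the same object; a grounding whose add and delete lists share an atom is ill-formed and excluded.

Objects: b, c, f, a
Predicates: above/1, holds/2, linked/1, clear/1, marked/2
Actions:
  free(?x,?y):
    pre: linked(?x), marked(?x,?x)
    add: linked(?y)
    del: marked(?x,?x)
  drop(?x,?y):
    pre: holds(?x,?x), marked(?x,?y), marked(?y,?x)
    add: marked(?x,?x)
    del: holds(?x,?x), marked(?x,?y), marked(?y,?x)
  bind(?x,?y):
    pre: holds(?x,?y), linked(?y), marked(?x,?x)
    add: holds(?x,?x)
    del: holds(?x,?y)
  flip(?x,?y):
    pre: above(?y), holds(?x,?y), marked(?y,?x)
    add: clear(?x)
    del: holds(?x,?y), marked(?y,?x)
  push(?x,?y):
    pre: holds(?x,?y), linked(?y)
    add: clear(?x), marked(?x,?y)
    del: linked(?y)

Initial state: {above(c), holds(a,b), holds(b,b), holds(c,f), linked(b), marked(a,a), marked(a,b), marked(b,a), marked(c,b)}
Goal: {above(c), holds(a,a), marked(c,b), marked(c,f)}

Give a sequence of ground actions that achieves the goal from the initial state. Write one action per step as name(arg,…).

drop(b,a); free(b,f); bind(a,b); push(c,f)

1. drop(b,a)  →  {above(c), holds(a,b), holds(c,f), linked(b), marked(a,a), marked(b,b), marked(c,b)}
2. free(b,f)  →  {above(c), holds(a,b), holds(c,f), linked(b), linked(f), marked(a,a), marked(c,b)}
3. bind(a,b)  →  {above(c), holds(a,a), holds(c,f), linked(b), linked(f), marked(a,a), marked(c,b)}
4. push(c,f)  →  {above(c), clear(c), holds(a,a), holds(c,f), linked(b), marked(a,a), marked(c,b), marked(c,f)}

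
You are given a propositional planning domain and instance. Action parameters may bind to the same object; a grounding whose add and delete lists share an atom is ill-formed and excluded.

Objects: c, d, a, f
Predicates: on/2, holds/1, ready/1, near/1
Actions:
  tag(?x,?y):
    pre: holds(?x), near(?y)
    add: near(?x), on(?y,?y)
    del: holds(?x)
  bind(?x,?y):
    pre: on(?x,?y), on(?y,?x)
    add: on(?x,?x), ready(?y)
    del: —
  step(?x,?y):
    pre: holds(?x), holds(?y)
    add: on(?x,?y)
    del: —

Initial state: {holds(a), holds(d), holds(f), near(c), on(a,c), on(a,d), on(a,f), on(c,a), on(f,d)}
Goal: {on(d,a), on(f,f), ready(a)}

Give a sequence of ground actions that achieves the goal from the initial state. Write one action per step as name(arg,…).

1. bind(c,a)  →  {holds(a), holds(d), holds(f), near(c), on(a,c), on(a,d), on(a,f), on(c,a), on(c,c), on(f,d), ready(a)}
2. step(d,a)  →  {holds(a), holds(d), holds(f), near(c), on(a,c), on(a,d), on(a,f), on(c,a), on(c,c), on(d,a), on(f,d), ready(a)}
3. step(f,f)  →  {holds(a), holds(d), holds(f), near(c), on(a,c), on(a,d), on(a,f), on(c,a), on(c,c), on(d,a), on(f,d), on(f,f), ready(a)}

bind(c,a); step(d,a); step(f,f)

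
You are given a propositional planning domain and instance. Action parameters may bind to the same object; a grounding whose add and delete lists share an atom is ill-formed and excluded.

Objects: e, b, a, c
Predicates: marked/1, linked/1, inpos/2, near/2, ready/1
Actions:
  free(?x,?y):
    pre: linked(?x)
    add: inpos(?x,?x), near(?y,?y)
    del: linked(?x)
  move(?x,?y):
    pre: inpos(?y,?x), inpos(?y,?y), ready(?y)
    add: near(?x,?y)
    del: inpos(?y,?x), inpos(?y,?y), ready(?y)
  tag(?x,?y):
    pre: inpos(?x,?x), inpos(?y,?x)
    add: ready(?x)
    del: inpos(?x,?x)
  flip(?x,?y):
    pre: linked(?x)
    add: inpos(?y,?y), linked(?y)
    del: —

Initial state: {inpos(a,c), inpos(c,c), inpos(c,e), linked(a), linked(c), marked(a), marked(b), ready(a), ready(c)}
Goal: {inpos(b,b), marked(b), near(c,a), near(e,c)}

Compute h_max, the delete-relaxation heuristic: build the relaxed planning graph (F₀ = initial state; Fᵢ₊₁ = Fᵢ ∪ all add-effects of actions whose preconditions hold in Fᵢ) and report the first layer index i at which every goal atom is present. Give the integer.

2

F0 = init (9 atoms)
F1 = F0 ∪ {inpos(a,a), inpos(b,b), inpos(e,e), linked(b), linked(e), near(a,a), near(b,b), near(c,c), near(e,c), near(e,e)}  (19 atoms)
F2 = F1 ∪ {near(c,a), ready(b), ready(e)}  (22 atoms)
goal ⊆ F2  ⇒  h_max = 2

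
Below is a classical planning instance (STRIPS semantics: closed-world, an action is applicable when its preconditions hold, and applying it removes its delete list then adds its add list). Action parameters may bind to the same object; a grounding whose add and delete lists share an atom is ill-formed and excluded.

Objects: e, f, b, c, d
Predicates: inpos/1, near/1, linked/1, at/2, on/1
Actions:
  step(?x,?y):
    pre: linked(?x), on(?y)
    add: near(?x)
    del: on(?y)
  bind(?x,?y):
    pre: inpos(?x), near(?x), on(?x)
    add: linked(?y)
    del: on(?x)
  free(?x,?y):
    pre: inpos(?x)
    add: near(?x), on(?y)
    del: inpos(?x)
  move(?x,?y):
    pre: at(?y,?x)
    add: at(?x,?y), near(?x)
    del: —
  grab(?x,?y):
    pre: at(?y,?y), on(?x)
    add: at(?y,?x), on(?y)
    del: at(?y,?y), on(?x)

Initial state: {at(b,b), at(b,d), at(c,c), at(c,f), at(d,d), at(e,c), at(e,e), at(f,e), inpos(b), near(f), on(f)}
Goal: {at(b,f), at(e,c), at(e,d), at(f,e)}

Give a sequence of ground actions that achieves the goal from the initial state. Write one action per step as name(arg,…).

1. free(b,d)  →  {at(b,b), at(b,d), at(c,c), at(c,f), at(d,d), at(e,c), at(e,e), at(f,e), near(b), near(f), on(d), on(f)}
2. grab(f,b)  →  {at(b,d), at(b,f), at(c,c), at(c,f), at(d,d), at(e,c), at(e,e), at(f,e), near(b), near(f), on(b), on(d)}
3. grab(d,e)  →  {at(b,d), at(b,f), at(c,c), at(c,f), at(d,d), at(e,c), at(e,d), at(f,e), near(b), near(f), on(b), on(e)}

free(b,d); grab(f,b); grab(d,e)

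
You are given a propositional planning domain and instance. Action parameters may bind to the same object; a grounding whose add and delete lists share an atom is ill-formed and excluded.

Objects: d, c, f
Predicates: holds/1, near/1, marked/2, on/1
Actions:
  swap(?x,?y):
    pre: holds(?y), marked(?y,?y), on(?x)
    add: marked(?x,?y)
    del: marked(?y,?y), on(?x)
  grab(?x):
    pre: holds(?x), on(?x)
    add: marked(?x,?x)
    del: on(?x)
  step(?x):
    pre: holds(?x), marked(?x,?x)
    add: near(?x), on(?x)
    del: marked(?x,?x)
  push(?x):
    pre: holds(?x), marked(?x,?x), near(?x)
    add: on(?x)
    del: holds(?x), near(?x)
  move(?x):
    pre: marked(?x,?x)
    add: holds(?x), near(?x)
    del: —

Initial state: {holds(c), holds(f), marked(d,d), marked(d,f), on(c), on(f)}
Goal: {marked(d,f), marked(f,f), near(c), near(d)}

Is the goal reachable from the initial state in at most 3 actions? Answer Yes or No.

No

1. grab(c)  →  {holds(c), holds(f), marked(c,c), marked(d,d), marked(d,f), on(f)}
2. grab(f)  →  {holds(c), holds(f), marked(c,c), marked(d,d), marked(d,f), marked(f,f)}
3. step(c)  →  {holds(c), holds(f), marked(d,d), marked(d,f), marked(f,f), near(c), on(c)}
4. move(d)  →  {holds(c), holds(d), holds(f), marked(d,d), marked(d,f), marked(f,f), near(c), near(d), on(c)}
optimal plan length = 4; 4 > 3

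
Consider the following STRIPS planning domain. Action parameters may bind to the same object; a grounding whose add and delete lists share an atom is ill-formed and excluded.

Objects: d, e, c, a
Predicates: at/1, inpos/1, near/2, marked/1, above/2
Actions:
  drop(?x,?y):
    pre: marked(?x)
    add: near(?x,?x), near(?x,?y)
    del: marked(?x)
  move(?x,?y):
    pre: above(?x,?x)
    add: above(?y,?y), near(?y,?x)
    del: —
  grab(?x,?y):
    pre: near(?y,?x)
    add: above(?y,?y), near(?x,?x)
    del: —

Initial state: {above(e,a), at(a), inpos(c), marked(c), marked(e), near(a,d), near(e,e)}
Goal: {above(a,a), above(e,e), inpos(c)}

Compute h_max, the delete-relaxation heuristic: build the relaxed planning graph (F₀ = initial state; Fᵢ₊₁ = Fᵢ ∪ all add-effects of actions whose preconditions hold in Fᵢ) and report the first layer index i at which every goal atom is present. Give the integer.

1

F0 = init (7 atoms)
F1 = F0 ∪ {above(a,a), above(e,e), near(c,a), near(c,c), near(c,d), near(c,e), near(d,d), near(e,a), near(e,c), near(e,d)}  (17 atoms)
goal ⊆ F1  ⇒  h_max = 1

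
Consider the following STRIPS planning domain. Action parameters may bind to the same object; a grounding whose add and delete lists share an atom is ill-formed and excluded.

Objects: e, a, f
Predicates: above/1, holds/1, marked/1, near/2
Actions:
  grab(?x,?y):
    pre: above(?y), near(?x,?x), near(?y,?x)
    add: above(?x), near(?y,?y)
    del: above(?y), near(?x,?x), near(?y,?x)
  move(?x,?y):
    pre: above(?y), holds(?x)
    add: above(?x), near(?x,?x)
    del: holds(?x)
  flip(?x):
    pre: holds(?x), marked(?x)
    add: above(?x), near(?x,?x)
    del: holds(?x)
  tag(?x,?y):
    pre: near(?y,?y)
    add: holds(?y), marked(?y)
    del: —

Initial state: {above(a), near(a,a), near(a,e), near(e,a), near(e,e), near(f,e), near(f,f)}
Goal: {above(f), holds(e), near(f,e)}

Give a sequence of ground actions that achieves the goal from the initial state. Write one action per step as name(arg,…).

1. tag(e,e)  →  {above(a), holds(e), marked(e), near(a,a), near(a,e), near(e,a), near(e,e), near(f,e), near(f,f)}
2. tag(e,f)  →  {above(a), holds(e), holds(f), marked(e), marked(f), near(a,a), near(a,e), near(e,a), near(e,e), near(f,e), near(f,f)}
3. move(f,a)  →  {above(a), above(f), holds(e), marked(e), marked(f), near(a,a), near(a,e), near(e,a), near(e,e), near(f,e), near(f,f)}

tag(e,e); tag(e,f); move(f,a)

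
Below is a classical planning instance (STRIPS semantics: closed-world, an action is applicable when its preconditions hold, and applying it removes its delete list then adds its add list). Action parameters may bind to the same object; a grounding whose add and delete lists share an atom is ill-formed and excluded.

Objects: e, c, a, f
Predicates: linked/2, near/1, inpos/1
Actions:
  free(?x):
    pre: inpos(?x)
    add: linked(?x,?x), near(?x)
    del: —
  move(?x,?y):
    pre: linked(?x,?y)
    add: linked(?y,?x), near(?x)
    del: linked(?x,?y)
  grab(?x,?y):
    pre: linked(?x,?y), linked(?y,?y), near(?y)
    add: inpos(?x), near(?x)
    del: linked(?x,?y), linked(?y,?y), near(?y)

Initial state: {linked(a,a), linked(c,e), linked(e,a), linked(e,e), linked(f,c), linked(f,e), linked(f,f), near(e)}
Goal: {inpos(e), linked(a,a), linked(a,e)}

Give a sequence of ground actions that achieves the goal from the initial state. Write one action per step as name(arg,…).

1. move(e,a)  →  {linked(a,a), linked(a,e), linked(c,e), linked(e,e), linked(f,c), linked(f,e), linked(f,f), near(e)}
2. move(f,e)  →  {linked(a,a), linked(a,e), linked(c,e), linked(e,e), linked(e,f), linked(f,c), linked(f,f), near(e), near(f)}
3. grab(e,f)  →  {inpos(e), linked(a,a), linked(a,e), linked(c,e), linked(e,e), linked(f,c), near(e)}

move(e,a); move(f,e); grab(e,f)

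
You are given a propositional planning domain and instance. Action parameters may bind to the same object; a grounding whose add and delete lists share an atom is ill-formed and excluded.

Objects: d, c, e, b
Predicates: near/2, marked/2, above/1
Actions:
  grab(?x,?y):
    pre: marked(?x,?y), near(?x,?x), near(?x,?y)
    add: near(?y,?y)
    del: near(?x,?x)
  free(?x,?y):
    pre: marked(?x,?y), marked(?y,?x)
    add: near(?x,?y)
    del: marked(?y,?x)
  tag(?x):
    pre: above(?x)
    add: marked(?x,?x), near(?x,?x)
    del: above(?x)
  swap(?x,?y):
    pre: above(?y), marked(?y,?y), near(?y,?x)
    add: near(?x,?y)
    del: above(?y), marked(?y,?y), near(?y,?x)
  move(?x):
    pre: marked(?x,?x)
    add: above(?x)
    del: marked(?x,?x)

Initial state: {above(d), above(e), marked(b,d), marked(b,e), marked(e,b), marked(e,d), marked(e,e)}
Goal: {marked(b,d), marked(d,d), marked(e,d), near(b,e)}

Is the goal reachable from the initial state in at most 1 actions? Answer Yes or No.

1. free(b,e)  →  {above(d), above(e), marked(b,d), marked(b,e), marked(e,d), marked(e,e), near(b,e)}
2. tag(d)  →  {above(e), marked(b,d), marked(b,e), marked(d,d), marked(e,d), marked(e,e), near(b,e), near(d,d)}
optimal plan length = 2; 2 > 1

No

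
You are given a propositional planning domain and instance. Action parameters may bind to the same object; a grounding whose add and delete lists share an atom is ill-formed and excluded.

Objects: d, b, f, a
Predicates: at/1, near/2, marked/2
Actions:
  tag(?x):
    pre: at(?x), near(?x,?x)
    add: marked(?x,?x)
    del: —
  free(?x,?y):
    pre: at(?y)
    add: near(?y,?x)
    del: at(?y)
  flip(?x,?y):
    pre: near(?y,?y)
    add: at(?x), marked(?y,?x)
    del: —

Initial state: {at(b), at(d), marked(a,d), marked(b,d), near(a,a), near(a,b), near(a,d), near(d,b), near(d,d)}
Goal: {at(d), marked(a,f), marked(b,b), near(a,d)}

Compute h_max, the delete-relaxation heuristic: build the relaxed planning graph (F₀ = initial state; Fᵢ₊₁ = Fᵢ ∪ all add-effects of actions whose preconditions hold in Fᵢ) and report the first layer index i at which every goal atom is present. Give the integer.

2

F0 = init (9 atoms)
F1 = F0 ∪ {at(a), at(f), marked(a,a), marked(a,b), marked(a,f), marked(d,a), marked(d,b), marked(d,d), marked(d,f), near(b,a), near(b,b), near(b,d), near(b,f), near(d,a), near(d,f)}  (24 atoms)
F2 = F1 ∪ {marked(b,a), marked(b,b), marked(b,f), near(a,f), near(f,a), near(f,b), near(f,d), near(f,f)}  (32 atoms)
goal ⊆ F2  ⇒  h_max = 2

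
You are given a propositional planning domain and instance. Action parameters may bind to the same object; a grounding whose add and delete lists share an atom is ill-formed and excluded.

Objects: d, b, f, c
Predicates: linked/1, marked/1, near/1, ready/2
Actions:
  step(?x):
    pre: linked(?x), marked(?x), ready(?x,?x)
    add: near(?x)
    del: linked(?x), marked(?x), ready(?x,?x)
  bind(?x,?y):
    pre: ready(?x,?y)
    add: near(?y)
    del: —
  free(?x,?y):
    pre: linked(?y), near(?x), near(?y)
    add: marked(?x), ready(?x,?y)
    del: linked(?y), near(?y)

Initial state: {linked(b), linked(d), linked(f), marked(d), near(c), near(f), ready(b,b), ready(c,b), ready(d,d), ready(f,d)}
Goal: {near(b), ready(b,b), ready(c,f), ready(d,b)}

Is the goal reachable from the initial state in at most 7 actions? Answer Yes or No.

1. step(d)  →  {linked(b), linked(f), near(c), near(d), near(f), ready(b,b), ready(c,b), ready(f,d)}
2. bind(b,b)  →  {linked(b), linked(f), near(b), near(c), near(d), near(f), ready(b,b), ready(c,b), ready(f,d)}
3. free(d,b)  →  {linked(f), marked(d), near(c), near(d), near(f), ready(b,b), ready(c,b), ready(d,b), ready(f,d)}
4. bind(d,b)  →  {linked(f), marked(d), near(b), near(c), near(d), near(f), ready(b,b), ready(c,b), ready(d,b), ready(f,d)}
5. free(c,f)  →  {marked(c), marked(d), near(b), near(c), near(d), ready(b,b), ready(c,b), ready(c,f), ready(d,b), ready(f,d)}
optimal plan length = 5; 5 ≤ 7

Yes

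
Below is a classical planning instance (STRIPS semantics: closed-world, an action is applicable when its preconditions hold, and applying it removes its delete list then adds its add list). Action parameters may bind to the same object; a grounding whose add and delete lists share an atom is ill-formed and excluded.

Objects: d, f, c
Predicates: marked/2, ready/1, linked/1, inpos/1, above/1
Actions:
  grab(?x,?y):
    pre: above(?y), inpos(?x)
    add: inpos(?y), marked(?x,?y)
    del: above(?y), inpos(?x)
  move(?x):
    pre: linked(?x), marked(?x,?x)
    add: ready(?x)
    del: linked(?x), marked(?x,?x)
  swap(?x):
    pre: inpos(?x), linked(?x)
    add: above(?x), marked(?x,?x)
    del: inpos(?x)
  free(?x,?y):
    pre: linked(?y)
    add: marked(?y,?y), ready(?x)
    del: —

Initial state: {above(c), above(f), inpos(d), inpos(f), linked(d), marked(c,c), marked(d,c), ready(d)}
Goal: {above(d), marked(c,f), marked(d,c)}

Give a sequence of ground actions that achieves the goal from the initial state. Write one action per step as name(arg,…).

grab(f,c); grab(c,f); swap(d)

1. grab(f,c)  →  {above(f), inpos(c), inpos(d), linked(d), marked(c,c), marked(d,c), marked(f,c), ready(d)}
2. grab(c,f)  →  {inpos(d), inpos(f), linked(d), marked(c,c), marked(c,f), marked(d,c), marked(f,c), ready(d)}
3. swap(d)  →  {above(d), inpos(f), linked(d), marked(c,c), marked(c,f), marked(d,c), marked(d,d), marked(f,c), ready(d)}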